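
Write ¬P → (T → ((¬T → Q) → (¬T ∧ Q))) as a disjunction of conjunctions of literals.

P ∨ ¬T

¬P → (T → ((¬T → Q) → (¬T ∧ Q)))
= ¬¬P ∨ (T → ((¬T → Q) → (¬T ∧ Q)))   [eliminate →]
= ¬¬P ∨ ¬T ∨ ((¬T → Q) → (¬T ∧ Q))   [eliminate →]
= ¬¬P ∨ ¬T ∨ ¬(¬T → Q) ∨ (¬T ∧ Q)   [eliminate →]
= ¬¬P ∨ ¬T ∨ ¬(¬¬T ∨ Q) ∨ (¬T ∧ Q)   [eliminate →]
= P ∨ ¬T ∨ ¬(¬¬T ∨ Q) ∨ (¬T ∧ Q)   [double negation]
= P ∨ ¬T ∨ (¬¬¬T ∧ ¬Q) ∨ (¬T ∧ Q)   [De Morgan]
= P ∨ ¬T ∨ (¬T ∧ ¬Q) ∨ (¬T ∧ Q)   [double negation]
= P ∨ ¬T   [simplify]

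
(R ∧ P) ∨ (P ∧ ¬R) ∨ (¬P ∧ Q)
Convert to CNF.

P ∨ Q

(R ∧ P) ∨ (P ∧ ¬R) ∨ (¬P ∧ Q)
⇔ (R ∨ P ∨ ¬P) ∧ (R ∨ P ∨ Q) ∧ (R ∨ ¬R ∨ ¬P) ∧ (R ∨ ¬R ∨ Q) ∧ (P ∨ P ∨ ¬P) ∧ (P ∨ P ∨ Q) ∧ (P ∨ ¬R ∨ ¬P) ∧ (P ∨ ¬R ∨ Q)
⇔ P ∨ Q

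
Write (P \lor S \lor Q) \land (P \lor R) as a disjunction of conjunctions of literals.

(P \lor S \lor Q) \land (P \lor R)
≡ (P \land P) \lor (P \land R) \lor (S \land P) \lor (S \land R) \lor (Q \land P) \lor (Q \land R)   [distribute \land over \lor]
≡ P \lor (S \land R) \lor (Q \land R)   [simplify]

P \lor (S \land R) \lor (Q \land R)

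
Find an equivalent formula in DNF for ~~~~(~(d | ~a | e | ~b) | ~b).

~~~~(~(d | ~a | e | ~b) | ~b)
⇔ ~~(~(d | ~a | e | ~b) | ~b)   [double negation]
⇔ ~(d | ~a | e | ~b) | ~b   [double negation]
⇔ (~d & ~~a & ~e & ~~b) | ~b   [De Morgan]
⇔ (~d & a & ~e & ~~b) | ~b   [double negation]
⇔ (~d & a & ~e & b) | ~b   [double negation]

(~d & a & ~e & b) | ~b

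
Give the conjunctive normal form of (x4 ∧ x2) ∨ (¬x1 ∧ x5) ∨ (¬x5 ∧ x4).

(x4 ∨ ¬x1) ∧ (x4 ∨ x5) ∧ (x2 ∨ ¬x1 ∨ ¬x5)

(x4 ∧ x2) ∨ (¬x1 ∧ x5) ∨ (¬x5 ∧ x4)
⇔ (x4 ∨ ¬x1 ∨ ¬x5) ∧ (x4 ∨ ¬x1 ∨ x4) ∧ (x4 ∨ x5 ∨ ¬x5) ∧ (x4 ∨ x5 ∨ x4) ∧ (x2 ∨ ¬x1 ∨ ¬x5) ∧ (x2 ∨ ¬x1 ∨ x4) ∧ (x2 ∨ x5 ∨ ¬x5) ∧ (x2 ∨ x5 ∨ x4)
⇔ (x4 ∨ ¬x1) ∧ (x4 ∨ x5) ∧ (x2 ∨ ¬x1 ∨ ¬x5)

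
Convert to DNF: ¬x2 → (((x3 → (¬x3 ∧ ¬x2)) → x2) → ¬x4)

¬x2 → (((x3 → (¬x3 ∧ ¬x2)) → x2) → ¬x4)
= ¬¬x2 ∨ (((x3 → (¬x3 ∧ ¬x2)) → x2) → ¬x4)   [eliminate →]
= ¬¬x2 ∨ ¬((x3 → (¬x3 ∧ ¬x2)) → x2) ∨ ¬x4   [eliminate →]
= ¬¬x2 ∨ ¬(¬(x3 → (¬x3 ∧ ¬x2)) ∨ x2) ∨ ¬x4   [eliminate →]
= ¬¬x2 ∨ ¬(¬(¬x3 ∨ (¬x3 ∧ ¬x2)) ∨ x2) ∨ ¬x4   [eliminate →]
= x2 ∨ ¬(¬(¬x3 ∨ (¬x3 ∧ ¬x2)) ∨ x2) ∨ ¬x4   [double negation]
= x2 ∨ (¬¬(¬x3 ∨ (¬x3 ∧ ¬x2)) ∧ ¬x2) ∨ ¬x4   [De Morgan]
= x2 ∨ ((¬x3 ∨ (¬x3 ∧ ¬x2)) ∧ ¬x2) ∨ ¬x4   [double negation]
= x2 ∨ (¬x3 ∧ ¬x2) ∨ (¬x3 ∧ ¬x2 ∧ ¬x2) ∨ ¬x4   [distribute ∧ over ∨]
= x2 ∨ (¬x3 ∧ ¬x2) ∨ ¬x4   [simplify]

x2 ∨ (¬x3 ∧ ¬x2) ∨ ¬x4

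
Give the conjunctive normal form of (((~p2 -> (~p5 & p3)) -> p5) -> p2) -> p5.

(~p2 | p5) & (p5 | ~p3)

(((~p2 -> (~p5 & p3)) -> p5) -> p2) -> p5
⇔ ~(((~p2 -> (~p5 & p3)) -> p5) -> p2) | p5   [eliminate ->]
⇔ ~(~((~p2 -> (~p5 & p3)) -> p5) | p2) | p5   [eliminate ->]
⇔ ~(~(~(~p2 -> (~p5 & p3)) | p5) | p2) | p5   [eliminate ->]
⇔ ~(~(~(~~p2 | (~p5 & p3)) | p5) | p2) | p5   [eliminate ->]
⇔ (~~(~(~~p2 | (~p5 & p3)) | p5) & ~p2) | p5   [De Morgan]
⇔ ((~(~~p2 | (~p5 & p3)) | p5) & ~p2) | p5   [double negation]
⇔ (((~~~p2 & ~(~p5 & p3)) | p5) & ~p2) | p5   [De Morgan]
⇔ (((~p2 & ~(~p5 & p3)) | p5) & ~p2) | p5   [double negation]
⇔ (((~p2 & (~~p5 | ~p3)) | p5) & ~p2) | p5   [De Morgan]
⇔ (((~p2 & (p5 | ~p3)) | p5) & ~p2) | p5   [double negation]
⇔ (~p2 | p5 | p5) & (p5 | ~p3 | p5 | p5) & (~p2 | p5)   [distribute | over &]
⇔ (~p2 | p5) & (p5 | ~p3)   [simplify]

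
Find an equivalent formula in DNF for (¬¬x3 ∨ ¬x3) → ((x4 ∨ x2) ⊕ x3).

(¬¬x3 ∨ ¬x3) → ((x4 ∨ x2) ⊕ x3)
≡ ¬(¬¬x3 ∨ ¬x3) ∨ ((x4 ∨ x2) ⊕ x3)   [eliminate →]
≡ ¬(¬¬x3 ∨ ¬x3) ∨ ((x4 ∨ x2) ∧ ¬x3) ∨ (¬(x4 ∨ x2) ∧ x3)   [expand ⊕]
≡ (¬¬¬x3 ∧ ¬¬x3) ∨ ((x4 ∨ x2) ∧ ¬x3) ∨ (¬(x4 ∨ x2) ∧ x3)   [De Morgan]
≡ (¬x3 ∧ ¬¬x3) ∨ ((x4 ∨ x2) ∧ ¬x3) ∨ (¬(x4 ∨ x2) ∧ x3)   [double negation]
≡ (¬x3 ∧ x3) ∨ ((x4 ∨ x2) ∧ ¬x3) ∨ (¬(x4 ∨ x2) ∧ x3)   [double negation]
≡ (¬x3 ∧ x3) ∨ ((x4 ∨ x2) ∧ ¬x3) ∨ (¬x4 ∧ ¬x2 ∧ x3)   [De Morgan]
≡ (¬x3 ∧ x3) ∨ (x4 ∧ ¬x3) ∨ (x2 ∧ ¬x3) ∨ (¬x4 ∧ ¬x2 ∧ x3)   [distribute ∧ over ∨]
≡ (x4 ∧ ¬x3) ∨ (x2 ∧ ¬x3) ∨ (¬x4 ∧ ¬x2 ∧ x3)   [simplify]

(x4 ∧ ¬x3) ∨ (x2 ∧ ¬x3) ∨ (¬x4 ∧ ¬x2 ∧ x3)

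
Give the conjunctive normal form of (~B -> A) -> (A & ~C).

(~B -> A) -> (A & ~C)
= ~(~B -> A) | (A & ~C)   [eliminate ->]
= ~(~~B | A) | (A & ~C)   [eliminate ->]
= (~~~B & ~A) | (A & ~C)   [De Morgan]
= (~B & ~A) | (A & ~C)   [double negation]
= (~B | A) & (~B | ~C) & (~A | A) & (~A | ~C)   [distribute | over &]
= (~B | A) & (~B | ~C) & (~A | ~C)   [simplify]

(~B | A) & (~B | ~C) & (~A | ~C)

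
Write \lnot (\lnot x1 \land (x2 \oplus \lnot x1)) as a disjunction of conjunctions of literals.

\lnot (\lnot x1 \land (x2 \oplus \lnot x1))
= \lnot (\lnot x1 \land ((x2 \land \lnot \lnot x1) \lor (\lnot x2 \land \lnot x1)))   (expand \oplus)
= \lnot \lnot x1 \lor \lnot ((x2 \land \lnot \lnot x1) \lor (\lnot x2 \land \lnot x1))   (De Morgan)
= x1 \lor \lnot ((x2 \land \lnot \lnot x1) \lor (\lnot x2 \land \lnot x1))   (double negation)
= x1 \lor (\lnot (x2 \land \lnot \lnot x1) \land \lnot (\lnot x2 \land \lnot x1))   (De Morgan)
= x1 \lor ((\lnot x2 \lor \lnot \lnot \lnot x1) \land \lnot (\lnot x2 \land \lnot x1))   (De Morgan)
= x1 \lor ((\lnot x2 \lor \lnot x1) \land \lnot (\lnot x2 \land \lnot x1))   (double negation)
= x1 \lor ((\lnot x2 \lor \lnot x1) \land (\lnot \lnot x2 \lor \lnot \lnot x1))   (De Morgan)
= x1 \lor ((\lnot x2 \lor \lnot x1) \land (x2 \lor \lnot \lnot x1))   (double negation)
= x1 \lor ((\lnot x2 \lor \lnot x1) \land (x2 \lor x1))   (double negation)
= x1 \lor (\lnot x2 \land x2) \lor (\lnot x2 \land x1) \lor (\lnot x1 \land x2) \lor (\lnot x1 \land x1)   (distribute \land over \lor)
= x1 \lor (\lnot x1 \land x2)   (simplify)

x1 \lor (\lnot x1 \land x2)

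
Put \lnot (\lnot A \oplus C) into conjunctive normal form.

\lnot (\lnot A \oplus C)
≡ \lnot ((\lnot A \lor C) \land \lnot (\lnot A \land C))   [expand \oplus]
≡ \lnot (\lnot A \lor C) \lor \lnot \lnot (\lnot A \land C)   [De Morgan]
≡ (\lnot \lnot A \land \lnot C) \lor \lnot \lnot (\lnot A \land C)   [De Morgan]
≡ (A \land \lnot C) \lor \lnot \lnot (\lnot A \land C)   [double negation]
≡ (A \land \lnot C) \lor (\lnot A \land C)   [double negation]
≡ (A \lor \lnot A) \land (A \lor C) \land (\lnot C \lor \lnot A) \land (\lnot C \lor C)   [distribute \lor over \land]
≡ (A \lor C) \land (\lnot C \lor \lnot A)   [simplify]

(A \lor C) \land (\lnot C \lor \lnot A)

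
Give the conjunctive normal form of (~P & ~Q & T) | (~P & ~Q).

~P & ~Q

(~P & ~Q & T) | (~P & ~Q)
= (~P | ~P) & (~P | ~Q) & (~Q | ~P) & (~Q | ~Q) & (T | ~P) & (T | ~Q)   — distribute | over &
= ~P & ~Q   — simplify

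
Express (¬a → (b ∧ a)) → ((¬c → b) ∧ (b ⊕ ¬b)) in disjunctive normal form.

(¬a → (b ∧ a)) → ((¬c → b) ∧ (b ⊕ ¬b))
⇔ ¬(¬a → (b ∧ a)) ∨ ((¬c → b) ∧ (b ⊕ ¬b))   — eliminate →
⇔ ¬(¬¬a ∨ (b ∧ a)) ∨ ((¬c → b) ∧ (b ⊕ ¬b))   — eliminate →
⇔ ¬(¬¬a ∨ (b ∧ a)) ∨ ((¬¬c ∨ b) ∧ (b ⊕ ¬b))   — eliminate →
⇔ ¬(¬¬a ∨ (b ∧ a)) ∨ ((¬¬c ∨ b) ∧ ((b ∧ ¬¬b) ∨ (¬b ∧ ¬b)))   — expand ⊕
⇔ (¬¬¬a ∧ ¬(b ∧ a)) ∨ ((¬¬c ∨ b) ∧ ((b ∧ ¬¬b) ∨ (¬b ∧ ¬b)))   — De Morgan
⇔ (¬a ∧ ¬(b ∧ a)) ∨ ((¬¬c ∨ b) ∧ ((b ∧ ¬¬b) ∨ (¬b ∧ ¬b)))   — double negation
⇔ (¬a ∧ (¬b ∨ ¬a)) ∨ ((¬¬c ∨ b) ∧ ((b ∧ ¬¬b) ∨ (¬b ∧ ¬b)))   — De Morgan
⇔ (¬a ∧ (¬b ∨ ¬a)) ∨ ((c ∨ b) ∧ ((b ∧ ¬¬b) ∨ (¬b ∧ ¬b)))   — double negation
⇔ (¬a ∧ (¬b ∨ ¬a)) ∨ ((c ∨ b) ∧ ((b ∧ b) ∨ (¬b ∧ ¬b)))   — double negation
⇔ (¬a ∧ ¬b) ∨ (¬a ∧ ¬a) ∨ (c ∧ b ∧ b) ∨ (c ∧ ¬b ∧ ¬b) ∨ (b ∧ b ∧ b) ∨ (b ∧ ¬b ∧ ¬b)   — distribute ∧ over ∨
⇔ ¬a ∨ (c ∧ ¬b) ∨ b   — simplify

¬a ∨ (c ∧ ¬b) ∨ b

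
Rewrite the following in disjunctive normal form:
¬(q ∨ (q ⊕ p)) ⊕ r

¬(q ∨ (q ⊕ p)) ⊕ r
= (¬(q ∨ (q ⊕ p)) ∧ ¬r) ∨ (¬¬(q ∨ (q ⊕ p)) ∧ r)   [expand ⊕]
= (¬(q ∨ (q ∧ ¬p) ∨ (¬q ∧ p)) ∧ ¬r) ∨ (¬¬(q ∨ (q ⊕ p)) ∧ r)   [expand ⊕]
= (¬(q ∨ (q ∧ ¬p) ∨ (¬q ∧ p)) ∧ ¬r) ∨ (¬¬(q ∨ (q ∧ ¬p) ∨ (¬q ∧ p)) ∧ r)   [expand ⊕]
= (¬q ∧ ¬(q ∧ ¬p) ∧ ¬(¬q ∧ p) ∧ ¬r) ∨ (¬¬(q ∨ (q ∧ ¬p) ∨ (¬q ∧ p)) ∧ r)   [De Morgan]
= (¬q ∧ (¬q ∨ ¬¬p) ∧ ¬(¬q ∧ p) ∧ ¬r) ∨ (¬¬(q ∨ (q ∧ ¬p) ∨ (¬q ∧ p)) ∧ r)   [De Morgan]
= (¬q ∧ (¬q ∨ p) ∧ ¬(¬q ∧ p) ∧ ¬r) ∨ (¬¬(q ∨ (q ∧ ¬p) ∨ (¬q ∧ p)) ∧ r)   [double negation]
= (¬q ∧ (¬q ∨ p) ∧ (¬¬q ∨ ¬p) ∧ ¬r) ∨ (¬¬(q ∨ (q ∧ ¬p) ∨ (¬q ∧ p)) ∧ r)   [De Morgan]
= (¬q ∧ (¬q ∨ p) ∧ (q ∨ ¬p) ∧ ¬r) ∨ (¬¬(q ∨ (q ∧ ¬p) ∨ (¬q ∧ p)) ∧ r)   [double negation]
= (¬q ∧ (¬q ∨ p) ∧ (q ∨ ¬p) ∧ ¬r) ∨ ((q ∨ (q ∧ ¬p) ∨ (¬q ∧ p)) ∧ r)   [double negation]
= (¬q ∧ ¬q ∧ q ∧ ¬r) ∨ (¬q ∧ ¬q ∧ ¬p ∧ ¬r) ∨ (¬q ∧ p ∧ q ∧ ¬r) ∨ (¬q ∧ p ∧ ¬p ∧ ¬r) ∨ (q ∧ r) ∨ (q ∧ ¬p ∧ r) ∨ (¬q ∧ p ∧ r)   [distribute ∧ over ∨]
= (¬q ∧ ¬p ∧ ¬r) ∨ (q ∧ r) ∨ (¬q ∧ p ∧ r)   [simplify]

(¬q ∧ ¬p ∧ ¬r) ∨ (q ∧ r) ∨ (¬q ∧ p ∧ r)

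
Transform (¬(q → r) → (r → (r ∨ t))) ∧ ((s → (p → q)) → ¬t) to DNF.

(¬q ∧ s ∧ p) ∨ (¬q ∧ ¬t) ∨ (r ∧ ¬t) ∨ (¬r ∧ ¬t)

(¬(q → r) → (r → (r ∨ t))) ∧ ((s → (p → q)) → ¬t)
≡ (¬¬(q → r) ∨ (r → (r ∨ t))) ∧ ((s → (p → q)) → ¬t)   (eliminate →)
≡ (¬¬(¬q ∨ r) ∨ (r → (r ∨ t))) ∧ ((s → (p → q)) → ¬t)   (eliminate →)
≡ (¬¬(¬q ∨ r) ∨ ¬r ∨ r ∨ t) ∧ ((s → (p → q)) → ¬t)   (eliminate →)
≡ (¬¬(¬q ∨ r) ∨ ¬r ∨ r ∨ t) ∧ (¬(s → (p → q)) ∨ ¬t)   (eliminate →)
≡ (¬¬(¬q ∨ r) ∨ ¬r ∨ r ∨ t) ∧ (¬(¬s ∨ (p → q)) ∨ ¬t)   (eliminate →)
≡ (¬¬(¬q ∨ r) ∨ ¬r ∨ r ∨ t) ∧ (¬(¬s ∨ ¬p ∨ q) ∨ ¬t)   (eliminate →)
≡ (¬q ∨ r ∨ ¬r ∨ r ∨ t) ∧ (¬(¬s ∨ ¬p ∨ q) ∨ ¬t)   (double negation)
≡ (¬q ∨ r ∨ ¬r ∨ r ∨ t) ∧ ((¬¬s ∧ ¬¬p ∧ ¬q) ∨ ¬t)   (De Morgan)
≡ (¬q ∨ r ∨ ¬r ∨ r ∨ t) ∧ ((s ∧ ¬¬p ∧ ¬q) ∨ ¬t)   (double negation)
≡ (¬q ∨ r ∨ ¬r ∨ r ∨ t) ∧ ((s ∧ p ∧ ¬q) ∨ ¬t)   (double negation)
≡ (¬q ∧ s ∧ p ∧ ¬q) ∨ (¬q ∧ ¬t) ∨ (r ∧ s ∧ p ∧ ¬q) ∨ (r ∧ ¬t) ∨ (¬r ∧ s ∧ p ∧ ¬q) ∨ (¬r ∧ ¬t) ∨ (r ∧ s ∧ p ∧ ¬q) ∨ (r ∧ ¬t) ∨ (t ∧ s ∧ p ∧ ¬q) ∨ (t ∧ ¬t)   (distribute ∧ over ∨)
≡ (¬q ∧ s ∧ p) ∨ (¬q ∧ ¬t) ∨ (r ∧ ¬t) ∨ (¬r ∧ ¬t)   (simplify)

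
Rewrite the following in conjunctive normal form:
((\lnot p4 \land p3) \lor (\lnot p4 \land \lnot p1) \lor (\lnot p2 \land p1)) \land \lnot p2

((\lnot p4 \land p3) \lor (\lnot p4 \land \lnot p1) \lor (\lnot p2 \land p1)) \land \lnot p2
≡ (\lnot p4 \lor \lnot p4 \lor \lnot p2) \land (\lnot p4 \lor \lnot p4 \lor p1) \land (\lnot p4 \lor \lnot p1 \lor \lnot p2) \land (\lnot p4 \lor \lnot p1 \lor p1) \land (p3 \lor \lnot p4 \lor \lnot p2) \land (p3 \lor \lnot p4 \lor p1) \land (p3 \lor \lnot p1 \lor \lnot p2) \land (p3 \lor \lnot p1 \lor p1) \land \lnot p2   (distribute \lor over \land)
≡ (\lnot p4 \lor p1) \land \lnot p2   (simplify)

(\lnot p4 \lor p1) \land \lnot p2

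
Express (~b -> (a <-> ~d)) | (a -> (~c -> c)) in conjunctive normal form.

(~b -> (a <-> ~d)) | (a -> (~c -> c))
≡ ~~b | (a <-> ~d) | (a -> (~c -> c))
≡ ~~b | ((a -> ~d) & (~d -> a)) | (a -> (~c -> c))
≡ ~~b | ((~a | ~d) & (~d -> a)) | (a -> (~c -> c))
≡ ~~b | ((~a | ~d) & (~~d | a)) | (a -> (~c -> c))
≡ ~~b | ((~a | ~d) & (~~d | a)) | ~a | (~c -> c)
≡ ~~b | ((~a | ~d) & (~~d | a)) | ~a | ~~c | c
≡ b | ((~a | ~d) & (~~d | a)) | ~a | ~~c | c
≡ b | ((~a | ~d) & (d | a)) | ~a | ~~c | c
≡ b | ((~a | ~d) & (d | a)) | ~a | c | c
≡ (b | ~a | ~d | ~a | c | c) & (b | d | a | ~a | c | c)
≡ b | ~a | ~d | c

b | ~a | ~d | c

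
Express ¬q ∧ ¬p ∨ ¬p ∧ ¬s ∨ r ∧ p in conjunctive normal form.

(¬q ∨ ¬s ∨ r) ∧ (¬q ∨ ¬s ∨ p) ∧ (¬p ∨ r)

¬q ∧ ¬p ∨ ¬p ∧ ¬s ∨ r ∧ p
⇔ (¬q ∨ ¬p ∨ r) ∧ (¬q ∨ ¬p ∨ p) ∧ (¬q ∨ ¬s ∨ r) ∧ (¬q ∨ ¬s ∨ p) ∧ (¬p ∨ ¬p ∨ r) ∧ (¬p ∨ ¬p ∨ p) ∧ (¬p ∨ ¬s ∨ r) ∧ (¬p ∨ ¬s ∨ p)   — distribute ∨ over ∧
⇔ (¬q ∨ ¬s ∨ r) ∧ (¬q ∨ ¬s ∨ p) ∧ (¬p ∨ r)   — simplify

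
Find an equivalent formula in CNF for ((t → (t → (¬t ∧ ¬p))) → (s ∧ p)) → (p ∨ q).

¬t ∨ p ∨ q

((t → (t → (¬t ∧ ¬p))) → (s ∧ p)) → (p ∨ q)
= ¬((t → (t → (¬t ∧ ¬p))) → (s ∧ p)) ∨ p ∨ q   [eliminate →]
= ¬(¬(t → (t → (¬t ∧ ¬p))) ∨ (s ∧ p)) ∨ p ∨ q   [eliminate →]
= ¬(¬(¬t ∨ (t → (¬t ∧ ¬p))) ∨ (s ∧ p)) ∨ p ∨ q   [eliminate →]
= ¬(¬(¬t ∨ ¬t ∨ (¬t ∧ ¬p)) ∨ (s ∧ p)) ∨ p ∨ q   [eliminate →]
= (¬¬(¬t ∨ ¬t ∨ (¬t ∧ ¬p)) ∧ ¬(s ∧ p)) ∨ p ∨ q   [De Morgan]
= ((¬t ∨ ¬t ∨ (¬t ∧ ¬p)) ∧ ¬(s ∧ p)) ∨ p ∨ q   [double negation]
= ((¬t ∨ ¬t ∨ (¬t ∧ ¬p)) ∧ (¬s ∨ ¬p)) ∨ p ∨ q   [De Morgan]
= (¬t ∨ ¬t ∨ ¬t ∨ p ∨ q) ∧ (¬t ∨ ¬t ∨ ¬p ∨ p ∨ q) ∧ (¬s ∨ ¬p ∨ p ∨ q)   [distribute ∨ over ∧]
= ¬t ∨ p ∨ q   [simplify]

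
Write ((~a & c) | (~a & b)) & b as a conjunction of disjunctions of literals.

~a & b

((~a & c) | (~a & b)) & b
⇔ (~a | ~a) & (~a | b) & (c | ~a) & (c | b) & b   [distribute | over &]
⇔ ~a & b   [simplify]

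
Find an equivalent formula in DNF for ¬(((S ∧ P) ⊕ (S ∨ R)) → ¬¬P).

(¬P ∧ S) ∨ (¬P ∧ R)

¬(((S ∧ P) ⊕ (S ∨ R)) → ¬¬P)
⇔ ¬(¬((S ∧ P) ⊕ (S ∨ R)) ∨ ¬¬P)   [eliminate →]
⇔ ¬(¬((S ∧ P ∧ ¬(S ∨ R)) ∨ (¬(S ∧ P) ∧ (S ∨ R))) ∨ ¬¬P)   [expand ⊕]
⇔ ¬¬((S ∧ P ∧ ¬(S ∨ R)) ∨ (¬(S ∧ P) ∧ (S ∨ R))) ∧ ¬¬¬P   [De Morgan]
⇔ ((S ∧ P ∧ ¬(S ∨ R)) ∨ (¬(S ∧ P) ∧ (S ∨ R))) ∧ ¬¬¬P   [double negation]
⇔ ((S ∧ P ∧ ¬S ∧ ¬R) ∨ (¬(S ∧ P) ∧ (S ∨ R))) ∧ ¬¬¬P   [De Morgan]
⇔ ((S ∧ P ∧ ¬S ∧ ¬R) ∨ ((¬S ∨ ¬P) ∧ (S ∨ R))) ∧ ¬¬¬P   [De Morgan]
⇔ ((S ∧ P ∧ ¬S ∧ ¬R) ∨ ((¬S ∨ ¬P) ∧ (S ∨ R))) ∧ ¬P   [double negation]
⇔ (S ∧ P ∧ ¬S ∧ ¬R ∧ ¬P) ∨ (¬S ∧ S ∧ ¬P) ∨ (¬S ∧ R ∧ ¬P) ∨ (¬P ∧ S ∧ ¬P) ∨ (¬P ∧ R ∧ ¬P)   [distribute ∧ over ∨]
⇔ (¬P ∧ S) ∨ (¬P ∧ R)   [simplify]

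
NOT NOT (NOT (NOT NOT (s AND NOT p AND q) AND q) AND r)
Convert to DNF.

(NOT s AND r) OR (p AND r) OR (NOT q AND r)

NOT NOT (NOT (NOT NOT (s AND NOT p AND q) AND q) AND r)
⇔ NOT (NOT NOT (s AND NOT p AND q) AND q) AND r
⇔ (NOT NOT NOT (s AND NOT p AND q) OR NOT q) AND r
⇔ (NOT (s AND NOT p AND q) OR NOT q) AND r
⇔ (NOT s OR NOT NOT p OR NOT q OR NOT q) AND r
⇔ (NOT s OR p OR NOT q OR NOT q) AND r
⇔ (NOT s AND r) OR (p AND r) OR (NOT q AND r) OR (NOT q AND r)
⇔ (NOT s AND r) OR (p AND r) OR (NOT q AND r)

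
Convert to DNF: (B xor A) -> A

(B xor A) -> A
≡ ~(B xor A) | A   [eliminate ->]
≡ ~((B & ~A) | (~B & A)) | A   [expand xor]
≡ (~(B & ~A) & ~(~B & A)) | A   [De Morgan]
≡ ((~B | ~~A) & ~(~B & A)) | A   [De Morgan]
≡ ((~B | A) & ~(~B & A)) | A   [double negation]
≡ ((~B | A) & (~~B | ~A)) | A   [De Morgan]
≡ ((~B | A) & (B | ~A)) | A   [double negation]
≡ (~B & B) | (~B & ~A) | (A & B) | (A & ~A) | A   [distribute & over |]
≡ (~B & ~A) | A   [simplify]

(~B & ~A) | A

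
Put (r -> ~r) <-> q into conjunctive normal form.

(r | q) & (~q | ~r)

(r -> ~r) <-> q
= ((r -> ~r) -> q) & (q -> (r -> ~r))   (eliminate <->)
= (~(r -> ~r) | q) & (q -> (r -> ~r))   (eliminate ->)
= (~(~r | ~r) | q) & (q -> (r -> ~r))   (eliminate ->)
= (~(~r | ~r) | q) & (~q | (r -> ~r))   (eliminate ->)
= (~(~r | ~r) | q) & (~q | ~r | ~r)   (eliminate ->)
= ((~~r & ~~r) | q) & (~q | ~r | ~r)   (De Morgan)
= ((r & ~~r) | q) & (~q | ~r | ~r)   (double negation)
= ((r & r) | q) & (~q | ~r | ~r)   (double negation)
= (r | q) & (r | q) & (~q | ~r | ~r)   (distribute | over &)
= (r | q) & (~q | ~r)   (simplify)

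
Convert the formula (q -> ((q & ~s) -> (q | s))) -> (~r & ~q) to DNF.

(q -> ((q & ~s) -> (q | s))) -> (~r & ~q)
≡ ~(q -> ((q & ~s) -> (q | s))) | (~r & ~q)   (eliminate ->)
≡ ~(~q | ((q & ~s) -> (q | s))) | (~r & ~q)   (eliminate ->)
≡ ~(~q | ~(q & ~s) | q | s) | (~r & ~q)   (eliminate ->)
≡ (~~q & ~~(q & ~s) & ~q & ~s) | (~r & ~q)   (De Morgan)
≡ (q & ~~(q & ~s) & ~q & ~s) | (~r & ~q)   (double negation)
≡ (q & q & ~s & ~q & ~s) | (~r & ~q)   (double negation)
≡ ~r & ~q   (simplify)

~r & ~q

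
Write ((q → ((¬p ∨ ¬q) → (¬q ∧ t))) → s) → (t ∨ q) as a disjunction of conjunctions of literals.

((q → ((¬p ∨ ¬q) → (¬q ∧ t))) → s) → (t ∨ q)
⇔ ¬((q → ((¬p ∨ ¬q) → (¬q ∧ t))) → s) ∨ t ∨ q   [eliminate →]
⇔ ¬(¬(q → ((¬p ∨ ¬q) → (¬q ∧ t))) ∨ s) ∨ t ∨ q   [eliminate →]
⇔ ¬(¬(¬q ∨ ((¬p ∨ ¬q) → (¬q ∧ t))) ∨ s) ∨ t ∨ q   [eliminate →]
⇔ ¬(¬(¬q ∨ ¬(¬p ∨ ¬q) ∨ (¬q ∧ t)) ∨ s) ∨ t ∨ q   [eliminate →]
⇔ (¬¬(¬q ∨ ¬(¬p ∨ ¬q) ∨ (¬q ∧ t)) ∧ ¬s) ∨ t ∨ q   [De Morgan]
⇔ ((¬q ∨ ¬(¬p ∨ ¬q) ∨ (¬q ∧ t)) ∧ ¬s) ∨ t ∨ q   [double negation]
⇔ ((¬q ∨ (¬¬p ∧ ¬¬q) ∨ (¬q ∧ t)) ∧ ¬s) ∨ t ∨ q   [De Morgan]
⇔ ((¬q ∨ (p ∧ ¬¬q) ∨ (¬q ∧ t)) ∧ ¬s) ∨ t ∨ q   [double negation]
⇔ ((¬q ∨ (p ∧ q) ∨ (¬q ∧ t)) ∧ ¬s) ∨ t ∨ q   [double negation]
⇔ (¬q ∧ ¬s) ∨ (p ∧ q ∧ ¬s) ∨ (¬q ∧ t ∧ ¬s) ∨ t ∨ q   [distribute ∧ over ∨]
⇔ (¬q ∧ ¬s) ∨ t ∨ q   [simplify]

(¬q ∧ ¬s) ∨ t ∨ q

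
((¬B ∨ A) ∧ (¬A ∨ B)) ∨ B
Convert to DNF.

((¬B ∨ A) ∧ (¬A ∨ B)) ∨ B
≡ (¬B ∧ ¬A) ∨ (¬B ∧ B) ∨ (A ∧ ¬A) ∨ (A ∧ B) ∨ B   (distribute ∧ over ∨)
≡ (¬B ∧ ¬A) ∨ B   (simplify)

(¬B ∧ ¬A) ∨ B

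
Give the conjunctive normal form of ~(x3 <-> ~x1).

~(x3 <-> ~x1)
= ~((x3 -> ~x1) & (~x1 -> x3))   (eliminate <->)
= ~((~x3 | ~x1) & (~x1 -> x3))   (eliminate ->)
= ~((~x3 | ~x1) & (~~x1 | x3))   (eliminate ->)
= ~(~x3 | ~x1) | ~(~~x1 | x3)   (De Morgan)
= (~~x3 & ~~x1) | ~(~~x1 | x3)   (De Morgan)
= (x3 & ~~x1) | ~(~~x1 | x3)   (double negation)
= (x3 & x1) | ~(~~x1 | x3)   (double negation)
= (x3 & x1) | (~~~x1 & ~x3)   (De Morgan)
= (x3 & x1) | (~x1 & ~x3)   (double negation)
= (x3 | ~x1) & (x3 | ~x3) & (x1 | ~x1) & (x1 | ~x3)   (distribute | over &)
= (x3 | ~x1) & (x1 | ~x3)   (simplify)

(x3 | ~x1) & (x1 | ~x3)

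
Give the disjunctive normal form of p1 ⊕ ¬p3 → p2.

¬p1 ∧ p3 ∨ ¬p3 ∧ p1 ∨ p2

p1 ⊕ ¬p3 → p2
⇔ ¬(p1 ⊕ ¬p3) ∨ p2   [eliminate →]
⇔ ¬(p1 ∧ ¬¬p3 ∨ ¬p1 ∧ ¬p3) ∨ p2   [expand ⊕]
⇔ ¬(p1 ∧ ¬¬p3) ∧ ¬(¬p1 ∧ ¬p3) ∨ p2   [De Morgan]
⇔ (¬p1 ∨ ¬¬¬p3) ∧ ¬(¬p1 ∧ ¬p3) ∨ p2   [De Morgan]
⇔ (¬p1 ∨ ¬p3) ∧ ¬(¬p1 ∧ ¬p3) ∨ p2   [double negation]
⇔ (¬p1 ∨ ¬p3) ∧ (¬¬p1 ∨ ¬¬p3) ∨ p2   [De Morgan]
⇔ (¬p1 ∨ ¬p3) ∧ (p1 ∨ ¬¬p3) ∨ p2   [double negation]
⇔ (¬p1 ∨ ¬p3) ∧ (p1 ∨ p3) ∨ p2   [double negation]
⇔ ¬p1 ∧ p1 ∨ ¬p1 ∧ p3 ∨ ¬p3 ∧ p1 ∨ ¬p3 ∧ p3 ∨ p2   [distribute ∧ over ∨]
⇔ ¬p1 ∧ p3 ∨ ¬p3 ∧ p1 ∨ p2   [simplify]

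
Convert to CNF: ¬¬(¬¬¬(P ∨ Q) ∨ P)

¬¬(¬¬¬(P ∨ Q) ∨ P)
= ¬¬¬(P ∨ Q) ∨ P   [double negation]
= ¬(P ∨ Q) ∨ P   [double negation]
= ¬P ∧ ¬Q ∨ P   [De Morgan]
= (¬P ∨ P) ∧ (¬Q ∨ P)   [distribute ∨ over ∧]
= ¬Q ∨ P   [simplify]

¬Q ∨ P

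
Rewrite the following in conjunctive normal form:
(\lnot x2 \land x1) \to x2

(\lnot x2 \land x1) \to x2
⇔ \lnot (\lnot x2 \land x1) \lor x2   (eliminate \to)
⇔ \lnot \lnot x2 \lor \lnot x1 \lor x2   (De Morgan)
⇔ x2 \lor \lnot x1 \lor x2   (double negation)
⇔ x2 \lor \lnot x1   (simplify)

x2 \lor \lnot x1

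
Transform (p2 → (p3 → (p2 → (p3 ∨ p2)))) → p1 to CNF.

(p2 → (p3 → (p2 → (p3 ∨ p2)))) → p1
= ¬(p2 → (p3 → (p2 → (p3 ∨ p2)))) ∨ p1   [eliminate →]
= ¬(¬p2 ∨ (p3 → (p2 → (p3 ∨ p2)))) ∨ p1   [eliminate →]
= ¬(¬p2 ∨ ¬p3 ∨ (p2 → (p3 ∨ p2))) ∨ p1   [eliminate →]
= ¬(¬p2 ∨ ¬p3 ∨ ¬p2 ∨ p3 ∨ p2) ∨ p1   [eliminate →]
= (¬¬p2 ∧ ¬¬p3 ∧ ¬¬p2 ∧ ¬p3 ∧ ¬p2) ∨ p1   [De Morgan]
= (p2 ∧ ¬¬p3 ∧ ¬¬p2 ∧ ¬p3 ∧ ¬p2) ∨ p1   [double negation]
= (p2 ∧ p3 ∧ ¬¬p2 ∧ ¬p3 ∧ ¬p2) ∨ p1   [double negation]
= (p2 ∧ p3 ∧ p2 ∧ ¬p3 ∧ ¬p2) ∨ p1   [double negation]
= (p2 ∨ p1) ∧ (p3 ∨ p1) ∧ (p2 ∨ p1) ∧ (¬p3 ∨ p1) ∧ (¬p2 ∨ p1)   [distribute ∨ over ∧]
= (p2 ∨ p1) ∧ (p3 ∨ p1) ∧ (¬p3 ∨ p1) ∧ (¬p2 ∨ p1)   [simplify]

(p2 ∨ p1) ∧ (p3 ∨ p1) ∧ (¬p3 ∨ p1) ∧ (¬p2 ∨ p1)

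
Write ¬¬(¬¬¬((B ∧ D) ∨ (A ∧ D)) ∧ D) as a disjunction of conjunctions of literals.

¬B ∧ ¬A ∧ D

¬¬(¬¬¬((B ∧ D) ∨ (A ∧ D)) ∧ D)
≡ ¬¬¬((B ∧ D) ∨ (A ∧ D)) ∧ D   [double negation]
≡ ¬((B ∧ D) ∨ (A ∧ D)) ∧ D   [double negation]
≡ ¬(B ∧ D) ∧ ¬(A ∧ D) ∧ D   [De Morgan]
≡ (¬B ∨ ¬D) ∧ ¬(A ∧ D) ∧ D   [De Morgan]
≡ (¬B ∨ ¬D) ∧ (¬A ∨ ¬D) ∧ D   [De Morgan]
≡ (¬B ∧ ¬A ∧ D) ∨ (¬B ∧ ¬D ∧ D) ∨ (¬D ∧ ¬A ∧ D) ∨ (¬D ∧ ¬D ∧ D)   [distribute ∧ over ∨]
≡ ¬B ∧ ¬A ∧ D   [simplify]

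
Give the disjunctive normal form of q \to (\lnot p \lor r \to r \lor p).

q \to (\lnot p \lor r \to r \lor p)
= \lnot q \lor (\lnot p \lor r \to r \lor p)   [eliminate \to]
= \lnot q \lor \lnot (\lnot p \lor r) \lor r \lor p   [eliminate \to]
= \lnot q \lor \lnot \lnot p \land \lnot r \lor r \lor p   [De Morgan]
= \lnot q \lor p \land \lnot r \lor r \lor p   [double negation]
= \lnot q \lor r \lor p   [simplify]

\lnot q \lor r \lor p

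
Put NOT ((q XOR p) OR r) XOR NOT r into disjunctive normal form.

NOT ((q XOR p) OR r) XOR NOT r
≡ (NOT ((q XOR p) OR r) AND NOT NOT r) OR (NOT NOT ((q XOR p) OR r) AND NOT r)   [expand XOR]
≡ (NOT ((q AND NOT p) OR (NOT q AND p) OR r) AND NOT NOT r) OR (NOT NOT ((q XOR p) OR r) AND NOT r)   [expand XOR]
≡ (NOT ((q AND NOT p) OR (NOT q AND p) OR r) AND NOT NOT r) OR (NOT NOT ((q AND NOT p) OR (NOT q AND p) OR r) AND NOT r)   [expand XOR]
≡ (NOT (q AND NOT p) AND NOT (NOT q AND p) AND NOT r AND NOT NOT r) OR (NOT NOT ((q AND NOT p) OR (NOT q AND p) OR r) AND NOT r)   [De Morgan]
≡ ((NOT q OR NOT NOT p) AND NOT (NOT q AND p) AND NOT r AND NOT NOT r) OR (NOT NOT ((q AND NOT p) OR (NOT q AND p) OR r) AND NOT r)   [De Morgan]
≡ ((NOT q OR p) AND NOT (NOT q AND p) AND NOT r AND NOT NOT r) OR (NOT NOT ((q AND NOT p) OR (NOT q AND p) OR r) AND NOT r)   [double negation]
≡ ((NOT q OR p) AND (NOT NOT q OR NOT p) AND NOT r AND NOT NOT r) OR (NOT NOT ((q AND NOT p) OR (NOT q AND p) OR r) AND NOT r)   [De Morgan]
≡ ((NOT q OR p) AND (q OR NOT p) AND NOT r AND NOT NOT r) OR (NOT NOT ((q AND NOT p) OR (NOT q AND p) OR r) AND NOT r)   [double negation]
≡ ((NOT q OR p) AND (q OR NOT p) AND NOT r AND r) OR (NOT NOT ((q AND NOT p) OR (NOT q AND p) OR r) AND NOT r)   [double negation]
≡ ((NOT q OR p) AND (q OR NOT p) AND NOT r AND r) OR (((q AND NOT p) OR (NOT q AND p) OR r) AND NOT r)   [double negation]
≡ (NOT q AND q AND NOT r AND r) OR (NOT q AND NOT p AND NOT r AND r) OR (p AND q AND NOT r AND r) OR (p AND NOT p AND NOT r AND r) OR (q AND NOT p AND NOT r) OR (NOT q AND p AND NOT r) OR (r AND NOT r)   [distribute AND over OR]
≡ (q AND NOT p AND NOT r) OR (NOT q AND p AND NOT r)   [simplify]

(q AND NOT p AND NOT r) OR (NOT q AND p AND NOT r)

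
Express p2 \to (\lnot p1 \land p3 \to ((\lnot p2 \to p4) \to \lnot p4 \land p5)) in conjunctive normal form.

p2 \to (\lnot p1 \land p3 \to ((\lnot p2 \to p4) \to \lnot p4 \land p5))
≡ \lnot p2 \lor (\lnot p1 \land p3 \to ((\lnot p2 \to p4) \to \lnot p4 \land p5))   [eliminate \to]
≡ \lnot p2 \lor \lnot (\lnot p1 \land p3) \lor ((\lnot p2 \to p4) \to \lnot p4 \land p5)   [eliminate \to]
≡ \lnot p2 \lor \lnot (\lnot p1 \land p3) \lor \lnot (\lnot p2 \to p4) \lor \lnot p4 \land p5   [eliminate \to]
≡ \lnot p2 \lor \lnot (\lnot p1 \land p3) \lor \lnot (\lnot \lnot p2 \lor p4) \lor \lnot p4 \land p5   [eliminate \to]
≡ \lnot p2 \lor \lnot \lnot p1 \lor \lnot p3 \lor \lnot (\lnot \lnot p2 \lor p4) \lor \lnot p4 \land p5   [De Morgan]
≡ \lnot p2 \lor p1 \lor \lnot p3 \lor \lnot (\lnot \lnot p2 \lor p4) \lor \lnot p4 \land p5   [double negation]
≡ \lnot p2 \lor p1 \lor \lnot p3 \lor \lnot \lnot \lnot p2 \land \lnot p4 \lor \lnot p4 \land p5   [De Morgan]
≡ \lnot p2 \lor p1 \lor \lnot p3 \lor \lnot p2 \land \lnot p4 \lor \lnot p4 \land p5   [double negation]
≡ (\lnot p2 \lor p1 \lor \lnot p3 \lor \lnot p2 \lor \lnot p4) \land (\lnot p2 \lor p1 \lor \lnot p3 \lor \lnot p2 \lor p5) \land (\lnot p2 \lor p1 \lor \lnot p3 \lor \lnot p4 \lor \lnot p4) \land (\lnot p2 \lor p1 \lor \lnot p3 \lor \lnot p4 \lor p5)   [distribute \lor over \land]
≡ (\lnot p2 \lor p1 \lor \lnot p3 \lor \lnot p4) \land (\lnot p2 \lor p1 \lor \lnot p3 \lor p5)   [simplify]

(\lnot p2 \lor p1 \lor \lnot p3 \lor \lnot p4) \land (\lnot p2 \lor p1 \lor \lnot p3 \lor p5)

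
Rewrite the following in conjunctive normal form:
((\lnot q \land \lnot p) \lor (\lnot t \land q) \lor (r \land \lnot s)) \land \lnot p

(\lnot q \lor \lnot t \lor r) \land (\lnot q \lor \lnot t \lor \lnot s) \land \lnot p

((\lnot q \land \lnot p) \lor (\lnot t \land q) \lor (r \land \lnot s)) \land \lnot p
≡ (\lnot q \lor \lnot t \lor r) \land (\lnot q \lor \lnot t \lor \lnot s) \land (\lnot q \lor q \lor r) \land (\lnot q \lor q \lor \lnot s) \land (\lnot p \lor \lnot t \lor r) \land (\lnot p \lor \lnot t \lor \lnot s) \land (\lnot p \lor q \lor r) \land (\lnot p \lor q \lor \lnot s) \land \lnot p   (distribute \lor over \land)
≡ (\lnot q \lor \lnot t \lor r) \land (\lnot q \lor \lnot t \lor \lnot s) \land \lnot p   (simplify)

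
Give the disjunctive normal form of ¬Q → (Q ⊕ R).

Q ∨ (¬Q ∧ R)

¬Q → (Q ⊕ R)
= ¬¬Q ∨ (Q ⊕ R)   [eliminate →]
= ¬¬Q ∨ (Q ∧ ¬R) ∨ (¬Q ∧ R)   [expand ⊕]
= Q ∨ (Q ∧ ¬R) ∨ (¬Q ∧ R)   [double negation]
= Q ∨ (¬Q ∧ R)   [simplify]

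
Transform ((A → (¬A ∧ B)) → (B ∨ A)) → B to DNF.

(¬A ∧ ¬B) ∨ B

((A → (¬A ∧ B)) → (B ∨ A)) → B
= ¬((A → (¬A ∧ B)) → (B ∨ A)) ∨ B   — eliminate →
= ¬(¬(A → (¬A ∧ B)) ∨ B ∨ A) ∨ B   — eliminate →
= ¬(¬(¬A ∨ (¬A ∧ B)) ∨ B ∨ A) ∨ B   — eliminate →
= (¬¬(¬A ∨ (¬A ∧ B)) ∧ ¬B ∧ ¬A) ∨ B   — De Morgan
= ((¬A ∨ (¬A ∧ B)) ∧ ¬B ∧ ¬A) ∨ B   — double negation
= (¬A ∧ ¬B ∧ ¬A) ∨ (¬A ∧ B ∧ ¬B ∧ ¬A) ∨ B   — distribute ∧ over ∨
= (¬A ∧ ¬B) ∨ B   — simplify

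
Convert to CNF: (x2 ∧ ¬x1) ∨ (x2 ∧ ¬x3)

x2 ∧ (¬x1 ∨ ¬x3)

(x2 ∧ ¬x1) ∨ (x2 ∧ ¬x3)
≡ (x2 ∨ x2) ∧ (x2 ∨ ¬x3) ∧ (¬x1 ∨ x2) ∧ (¬x1 ∨ ¬x3)   — distribute ∨ over ∧
≡ x2 ∧ (¬x1 ∨ ¬x3)   — simplify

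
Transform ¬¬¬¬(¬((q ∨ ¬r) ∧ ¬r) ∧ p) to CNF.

r ∧ p

¬¬¬¬(¬((q ∨ ¬r) ∧ ¬r) ∧ p)
= ¬¬(¬((q ∨ ¬r) ∧ ¬r) ∧ p)   — double negation
= ¬((q ∨ ¬r) ∧ ¬r) ∧ p   — double negation
= (¬(q ∨ ¬r) ∨ ¬¬r) ∧ p   — De Morgan
= ((¬q ∧ ¬¬r) ∨ ¬¬r) ∧ p   — De Morgan
= ((¬q ∧ r) ∨ ¬¬r) ∧ p   — double negation
= ((¬q ∧ r) ∨ r) ∧ p   — double negation
= (¬q ∨ r) ∧ (r ∨ r) ∧ p   — distribute ∨ over ∧
= r ∧ p   — simplify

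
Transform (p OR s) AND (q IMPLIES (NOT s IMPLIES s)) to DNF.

(p AND NOT q) OR s

(p OR s) AND (q IMPLIES (NOT s IMPLIES s))
= (p OR s) AND (NOT q OR (NOT s IMPLIES s))   — eliminate IMPLIES
= (p OR s) AND (NOT q OR NOT NOT s OR s)   — eliminate IMPLIES
= (p OR s) AND (NOT q OR s OR s)   — double negation
= (p AND NOT q) OR (p AND s) OR (p AND s) OR (s AND NOT q) OR (s AND s) OR (s AND s)   — distribute AND over OR
= (p AND NOT q) OR s   — simplify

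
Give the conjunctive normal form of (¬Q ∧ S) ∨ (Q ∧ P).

(¬Q ∨ P) ∧ (S ∨ Q) ∧ (S ∨ P)

(¬Q ∧ S) ∨ (Q ∧ P)
⇔ (¬Q ∨ Q) ∧ (¬Q ∨ P) ∧ (S ∨ Q) ∧ (S ∨ P)   (distribute ∨ over ∧)
⇔ (¬Q ∨ P) ∧ (S ∨ Q) ∧ (S ∨ P)   (simplify)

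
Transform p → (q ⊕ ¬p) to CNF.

¬p ∨ q

p → (q ⊕ ¬p)
≡ ¬p ∨ (q ⊕ ¬p)
≡ ¬p ∨ ((q ∨ ¬p) ∧ ¬(q ∧ ¬p))
≡ ¬p ∨ ((q ∨ ¬p) ∧ (¬q ∨ ¬¬p))
≡ ¬p ∨ ((q ∨ ¬p) ∧ (¬q ∨ p))
≡ (¬p ∨ q ∨ ¬p) ∧ (¬p ∨ ¬q ∨ p)
≡ ¬p ∨ q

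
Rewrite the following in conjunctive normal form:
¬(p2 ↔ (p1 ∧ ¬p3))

¬(p2 ↔ (p1 ∧ ¬p3))
≡ ¬((p2 → (p1 ∧ ¬p3)) ∧ ((p1 ∧ ¬p3) → p2))   — eliminate ↔
≡ ¬((¬p2 ∨ (p1 ∧ ¬p3)) ∧ ((p1 ∧ ¬p3) → p2))   — eliminate →
≡ ¬((¬p2 ∨ (p1 ∧ ¬p3)) ∧ (¬(p1 ∧ ¬p3) ∨ p2))   — eliminate →
≡ ¬(¬p2 ∨ (p1 ∧ ¬p3)) ∨ ¬(¬(p1 ∧ ¬p3) ∨ p2)   — De Morgan
≡ (¬¬p2 ∧ ¬(p1 ∧ ¬p3)) ∨ ¬(¬(p1 ∧ ¬p3) ∨ p2)   — De Morgan
≡ (p2 ∧ ¬(p1 ∧ ¬p3)) ∨ ¬(¬(p1 ∧ ¬p3) ∨ p2)   — double negation
≡ (p2 ∧ (¬p1 ∨ ¬¬p3)) ∨ ¬(¬(p1 ∧ ¬p3) ∨ p2)   — De Morgan
≡ (p2 ∧ (¬p1 ∨ p3)) ∨ ¬(¬(p1 ∧ ¬p3) ∨ p2)   — double negation
≡ (p2 ∧ (¬p1 ∨ p3)) ∨ (¬¬(p1 ∧ ¬p3) ∧ ¬p2)   — De Morgan
≡ (p2 ∧ (¬p1 ∨ p3)) ∨ (p1 ∧ ¬p3 ∧ ¬p2)   — double negation
≡ (p2 ∨ p1) ∧ (p2 ∨ ¬p3) ∧ (p2 ∨ ¬p2) ∧ (¬p1 ∨ p3 ∨ p1) ∧ (¬p1 ∨ p3 ∨ ¬p3) ∧ (¬p1 ∨ p3 ∨ ¬p2)   — distribute ∨ over ∧
≡ (p2 ∨ p1) ∧ (p2 ∨ ¬p3) ∧ (¬p1 ∨ p3 ∨ ¬p2)   — simplify

(p2 ∨ p1) ∧ (p2 ∨ ¬p3) ∧ (¬p1 ∨ p3 ∨ ¬p2)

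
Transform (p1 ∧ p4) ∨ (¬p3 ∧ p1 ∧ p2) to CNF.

(p1 ∧ p4) ∨ (¬p3 ∧ p1 ∧ p2)
≡ (p1 ∨ ¬p3) ∧ (p1 ∨ p1) ∧ (p1 ∨ p2) ∧ (p4 ∨ ¬p3) ∧ (p4 ∨ p1) ∧ (p4 ∨ p2)   [distribute ∨ over ∧]
≡ p1 ∧ (p4 ∨ ¬p3) ∧ (p4 ∨ p2)   [simplify]

p1 ∧ (p4 ∨ ¬p3) ∧ (p4 ∨ p2)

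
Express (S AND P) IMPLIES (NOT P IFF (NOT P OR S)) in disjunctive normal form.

NOT S OR NOT P

(S AND P) IMPLIES (NOT P IFF (NOT P OR S))
= NOT (S AND P) OR (NOT P IFF (NOT P OR S))   (eliminate IMPLIES)
= NOT (S AND P) OR ((NOT P IMPLIES (NOT P OR S)) AND ((NOT P OR S) IMPLIES NOT P))   (eliminate IFF)
= NOT (S AND P) OR ((NOT NOT P OR NOT P OR S) AND ((NOT P OR S) IMPLIES NOT P))   (eliminate IMPLIES)
= NOT (S AND P) OR ((NOT NOT P OR NOT P OR S) AND (NOT (NOT P OR S) OR NOT P))   (eliminate IMPLIES)
= NOT S OR NOT P OR ((NOT NOT P OR NOT P OR S) AND (NOT (NOT P OR S) OR NOT P))   (De Morgan)
= NOT S OR NOT P OR ((P OR NOT P OR S) AND (NOT (NOT P OR S) OR NOT P))   (double negation)
= NOT S OR NOT P OR ((P OR NOT P OR S) AND ((NOT NOT P AND NOT S) OR NOT P))   (De Morgan)
= NOT S OR NOT P OR ((P OR NOT P OR S) AND ((P AND NOT S) OR NOT P))   (double negation)
= NOT S OR NOT P OR (P AND P AND NOT S) OR (P AND NOT P) OR (NOT P AND P AND NOT S) OR (NOT P AND NOT P) OR (S AND P AND NOT S) OR (S AND NOT P)   (distribute AND over OR)
= NOT S OR NOT P   (simplify)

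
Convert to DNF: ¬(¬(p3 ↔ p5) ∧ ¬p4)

¬(¬(p3 ↔ p5) ∧ ¬p4)
≡ ¬(¬((p3 → p5) ∧ (p5 → p3)) ∧ ¬p4)   (eliminate ↔)
≡ ¬(¬((¬p3 ∨ p5) ∧ (p5 → p3)) ∧ ¬p4)   (eliminate →)
≡ ¬(¬((¬p3 ∨ p5) ∧ (¬p5 ∨ p3)) ∧ ¬p4)   (eliminate →)
≡ ¬¬((¬p3 ∨ p5) ∧ (¬p5 ∨ p3)) ∨ ¬¬p4   (De Morgan)
≡ ((¬p3 ∨ p5) ∧ (¬p5 ∨ p3)) ∨ ¬¬p4   (double negation)
≡ ((¬p3 ∨ p5) ∧ (¬p5 ∨ p3)) ∨ p4   (double negation)
≡ (¬p3 ∧ ¬p5) ∨ (¬p3 ∧ p3) ∨ (p5 ∧ ¬p5) ∨ (p5 ∧ p3) ∨ p4   (distribute ∧ over ∨)
≡ (¬p3 ∧ ¬p5) ∨ (p5 ∧ p3) ∨ p4   (simplify)

(¬p3 ∧ ¬p5) ∨ (p5 ∧ p3) ∨ p4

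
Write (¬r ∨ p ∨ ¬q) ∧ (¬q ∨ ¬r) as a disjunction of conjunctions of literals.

(¬r ∨ p ∨ ¬q) ∧ (¬q ∨ ¬r)
⇔ (¬r ∧ ¬q) ∨ (¬r ∧ ¬r) ∨ (p ∧ ¬q) ∨ (p ∧ ¬r) ∨ (¬q ∧ ¬q) ∨ (¬q ∧ ¬r)   — distribute ∧ over ∨
⇔ ¬r ∨ ¬q   — simplify

¬r ∨ ¬q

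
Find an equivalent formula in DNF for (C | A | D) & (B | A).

(C | A | D) & (B | A)
≡ (C & B) | (C & A) | (A & B) | (A & A) | (D & B) | (D & A)   [distribute & over |]
≡ (C & B) | A | (D & B)   [simplify]

(C & B) | A | (D & B)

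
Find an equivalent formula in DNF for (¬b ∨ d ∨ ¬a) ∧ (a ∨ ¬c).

(¬b ∨ d ∨ ¬a) ∧ (a ∨ ¬c)
= (¬b ∧ a) ∨ (¬b ∧ ¬c) ∨ (d ∧ a) ∨ (d ∧ ¬c) ∨ (¬a ∧ a) ∨ (¬a ∧ ¬c)   (distribute ∧ over ∨)
= (¬b ∧ a) ∨ (¬b ∧ ¬c) ∨ (d ∧ a) ∨ (d ∧ ¬c) ∨ (¬a ∧ ¬c)   (simplify)

(¬b ∧ a) ∨ (¬b ∧ ¬c) ∨ (d ∧ a) ∨ (d ∧ ¬c) ∨ (¬a ∧ ¬c)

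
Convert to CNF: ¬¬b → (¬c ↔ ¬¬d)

(¬b ∨ c ∨ d) ∧ (¬b ∨ ¬d ∨ ¬c)

¬¬b → (¬c ↔ ¬¬d)
⇔ ¬¬¬b ∨ (¬c ↔ ¬¬d)   [eliminate →]
⇔ ¬¬¬b ∨ ((¬c → ¬¬d) ∧ (¬¬d → ¬c))   [eliminate ↔]
⇔ ¬¬¬b ∨ ((¬¬c ∨ ¬¬d) ∧ (¬¬d → ¬c))   [eliminate →]
⇔ ¬¬¬b ∨ ((¬¬c ∨ ¬¬d) ∧ (¬¬¬d ∨ ¬c))   [eliminate →]
⇔ ¬b ∨ ((¬¬c ∨ ¬¬d) ∧ (¬¬¬d ∨ ¬c))   [double negation]
⇔ ¬b ∨ ((c ∨ ¬¬d) ∧ (¬¬¬d ∨ ¬c))   [double negation]
⇔ ¬b ∨ ((c ∨ d) ∧ (¬¬¬d ∨ ¬c))   [double negation]
⇔ ¬b ∨ ((c ∨ d) ∧ (¬d ∨ ¬c))   [double negation]
⇔ (¬b ∨ c ∨ d) ∧ (¬b ∨ ¬d ∨ ¬c)   [distribute ∨ over ∧]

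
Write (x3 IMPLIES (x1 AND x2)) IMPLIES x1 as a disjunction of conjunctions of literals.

(x3 AND NOT x1) OR (x3 AND NOT x2) OR x1

(x3 IMPLIES (x1 AND x2)) IMPLIES x1
⇔ NOT (x3 IMPLIES (x1 AND x2)) OR x1   [eliminate IMPLIES]
⇔ NOT (NOT x3 OR (x1 AND x2)) OR x1   [eliminate IMPLIES]
⇔ (NOT NOT x3 AND NOT (x1 AND x2)) OR x1   [De Morgan]
⇔ (x3 AND NOT (x1 AND x2)) OR x1   [double negation]
⇔ (x3 AND (NOT x1 OR NOT x2)) OR x1   [De Morgan]
⇔ (x3 AND NOT x1) OR (x3 AND NOT x2) OR x1   [distribute AND over OR]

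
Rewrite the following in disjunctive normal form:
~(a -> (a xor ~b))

~(a -> (a xor ~b))
= ~(~a | (a xor ~b))   [eliminate ->]
= ~(~a | (a & ~~b) | (~a & ~b))   [expand xor]
= ~~a & ~(a & ~~b) & ~(~a & ~b)   [De Morgan]
= a & ~(a & ~~b) & ~(~a & ~b)   [double negation]
= a & (~a | ~~~b) & ~(~a & ~b)   [De Morgan]
= a & (~a | ~b) & ~(~a & ~b)   [double negation]
= a & (~a | ~b) & (~~a | ~~b)   [De Morgan]
= a & (~a | ~b) & (a | ~~b)   [double negation]
= a & (~a | ~b) & (a | b)   [double negation]
= (a & ~a & a) | (a & ~a & b) | (a & ~b & a) | (a & ~b & b)   [distribute & over |]
= a & ~b   [simplify]

a & ~b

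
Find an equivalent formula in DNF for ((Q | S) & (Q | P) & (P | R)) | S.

((Q | S) & (Q | P) & (P | R)) | S
= (Q & Q & P) | (Q & Q & R) | (Q & P & P) | (Q & P & R) | (S & Q & P) | (S & Q & R) | (S & P & P) | (S & P & R) | S   — distribute & over |
= (Q & P) | (Q & R) | S   — simplify

(Q & P) | (Q & R) | S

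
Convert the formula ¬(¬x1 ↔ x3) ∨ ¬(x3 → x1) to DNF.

¬(¬x1 ↔ x3) ∨ ¬(x3 → x1)
⇔ ¬((¬x1 → x3) ∧ (x3 → ¬x1)) ∨ ¬(x3 → x1)   (eliminate ↔)
⇔ ¬((¬¬x1 ∨ x3) ∧ (x3 → ¬x1)) ∨ ¬(x3 → x1)   (eliminate →)
⇔ ¬((¬¬x1 ∨ x3) ∧ (¬x3 ∨ ¬x1)) ∨ ¬(x3 → x1)   (eliminate →)
⇔ ¬((¬¬x1 ∨ x3) ∧ (¬x3 ∨ ¬x1)) ∨ ¬(¬x3 ∨ x1)   (eliminate →)
⇔ ¬(¬¬x1 ∨ x3) ∨ ¬(¬x3 ∨ ¬x1) ∨ ¬(¬x3 ∨ x1)   (De Morgan)
⇔ ¬¬¬x1 ∧ ¬x3 ∨ ¬(¬x3 ∨ ¬x1) ∨ ¬(¬x3 ∨ x1)   (De Morgan)
⇔ ¬x1 ∧ ¬x3 ∨ ¬(¬x3 ∨ ¬x1) ∨ ¬(¬x3 ∨ x1)   (double negation)
⇔ ¬x1 ∧ ¬x3 ∨ ¬¬x3 ∧ ¬¬x1 ∨ ¬(¬x3 ∨ x1)   (De Morgan)
⇔ ¬x1 ∧ ¬x3 ∨ x3 ∧ ¬¬x1 ∨ ¬(¬x3 ∨ x1)   (double negation)
⇔ ¬x1 ∧ ¬x3 ∨ x3 ∧ x1 ∨ ¬(¬x3 ∨ x1)   (double negation)
⇔ ¬x1 ∧ ¬x3 ∨ x3 ∧ x1 ∨ ¬¬x3 ∧ ¬x1   (De Morgan)
⇔ ¬x1 ∧ ¬x3 ∨ x3 ∧ x1 ∨ x3 ∧ ¬x1   (double negation)

¬x1 ∧ ¬x3 ∨ x3 ∧ x1 ∨ x3 ∧ ¬x1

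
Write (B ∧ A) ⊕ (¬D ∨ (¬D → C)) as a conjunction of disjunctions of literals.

(¬B ∨ ¬A ∨ D) ∧ (¬B ∨ ¬A ∨ ¬D) ∧ (¬B ∨ ¬A ∨ ¬C)

(B ∧ A) ⊕ (¬D ∨ (¬D → C))
= ((B ∧ A) ∨ ¬D ∨ (¬D → C)) ∧ ¬(B ∧ A ∧ (¬D ∨ (¬D → C)))   — expand ⊕
= ((B ∧ A) ∨ ¬D ∨ ¬¬D ∨ C) ∧ ¬(B ∧ A ∧ (¬D ∨ (¬D → C)))   — eliminate →
= ((B ∧ A) ∨ ¬D ∨ ¬¬D ∨ C) ∧ ¬(B ∧ A ∧ (¬D ∨ ¬¬D ∨ C))   — eliminate →
= ((B ∧ A) ∨ ¬D ∨ D ∨ C) ∧ ¬(B ∧ A ∧ (¬D ∨ ¬¬D ∨ C))   — double negation
= ((B ∧ A) ∨ ¬D ∨ D ∨ C) ∧ (¬B ∨ ¬A ∨ ¬(¬D ∨ ¬¬D ∨ C))   — De Morgan
= ((B ∧ A) ∨ ¬D ∨ D ∨ C) ∧ (¬B ∨ ¬A ∨ (¬¬D ∧ ¬¬¬D ∧ ¬C))   — De Morgan
= ((B ∧ A) ∨ ¬D ∨ D ∨ C) ∧ (¬B ∨ ¬A ∨ (D ∧ ¬¬¬D ∧ ¬C))   — double negation
= ((B ∧ A) ∨ ¬D ∨ D ∨ C) ∧ (¬B ∨ ¬A ∨ (D ∧ ¬D ∧ ¬C))   — double negation
= (B ∨ ¬D ∨ D ∨ C) ∧ (A ∨ ¬D ∨ D ∨ C) ∧ (¬B ∨ ¬A ∨ D) ∧ (¬B ∨ ¬A ∨ ¬D) ∧ (¬B ∨ ¬A ∨ ¬C)   — distribute ∨ over ∧
= (¬B ∨ ¬A ∨ D) ∧ (¬B ∨ ¬A ∨ ¬D) ∧ (¬B ∨ ¬A ∨ ¬C)   — simplify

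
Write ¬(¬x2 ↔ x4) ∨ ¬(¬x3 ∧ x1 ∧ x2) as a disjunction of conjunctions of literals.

(x4 ∧ x2) ∨ x3 ∨ ¬x1 ∨ ¬x2

¬(¬x2 ↔ x4) ∨ ¬(¬x3 ∧ x1 ∧ x2)
≡ ¬((¬x2 → x4) ∧ (x4 → ¬x2)) ∨ ¬(¬x3 ∧ x1 ∧ x2)   [eliminate ↔]
≡ ¬((¬¬x2 ∨ x4) ∧ (x4 → ¬x2)) ∨ ¬(¬x3 ∧ x1 ∧ x2)   [eliminate →]
≡ ¬((¬¬x2 ∨ x4) ∧ (¬x4 ∨ ¬x2)) ∨ ¬(¬x3 ∧ x1 ∧ x2)   [eliminate →]
≡ ¬(¬¬x2 ∨ x4) ∨ ¬(¬x4 ∨ ¬x2) ∨ ¬(¬x3 ∧ x1 ∧ x2)   [De Morgan]
≡ (¬¬¬x2 ∧ ¬x4) ∨ ¬(¬x4 ∨ ¬x2) ∨ ¬(¬x3 ∧ x1 ∧ x2)   [De Morgan]
≡ (¬x2 ∧ ¬x4) ∨ ¬(¬x4 ∨ ¬x2) ∨ ¬(¬x3 ∧ x1 ∧ x2)   [double negation]
≡ (¬x2 ∧ ¬x4) ∨ (¬¬x4 ∧ ¬¬x2) ∨ ¬(¬x3 ∧ x1 ∧ x2)   [De Morgan]
≡ (¬x2 ∧ ¬x4) ∨ (x4 ∧ ¬¬x2) ∨ ¬(¬x3 ∧ x1 ∧ x2)   [double negation]
≡ (¬x2 ∧ ¬x4) ∨ (x4 ∧ x2) ∨ ¬(¬x3 ∧ x1 ∧ x2)   [double negation]
≡ (¬x2 ∧ ¬x4) ∨ (x4 ∧ x2) ∨ ¬¬x3 ∨ ¬x1 ∨ ¬x2   [De Morgan]
≡ (¬x2 ∧ ¬x4) ∨ (x4 ∧ x2) ∨ x3 ∨ ¬x1 ∨ ¬x2   [double negation]
≡ (x4 ∧ x2) ∨ x3 ∨ ¬x1 ∨ ¬x2   [simplify]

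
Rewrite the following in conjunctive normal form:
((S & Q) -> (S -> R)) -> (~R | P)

~R | P

((S & Q) -> (S -> R)) -> (~R | P)
⇔ ~((S & Q) -> (S -> R)) | ~R | P   — eliminate ->
⇔ ~(~(S & Q) | (S -> R)) | ~R | P   — eliminate ->
⇔ ~(~(S & Q) | ~S | R) | ~R | P   — eliminate ->
⇔ (~~(S & Q) & ~~S & ~R) | ~R | P   — De Morgan
⇔ (S & Q & ~~S & ~R) | ~R | P   — double negation
⇔ (S & Q & S & ~R) | ~R | P   — double negation
⇔ (S | ~R | P) & (Q | ~R | P) & (S | ~R | P) & (~R | ~R | P)   — distribute | over &
⇔ ~R | P   — simplify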